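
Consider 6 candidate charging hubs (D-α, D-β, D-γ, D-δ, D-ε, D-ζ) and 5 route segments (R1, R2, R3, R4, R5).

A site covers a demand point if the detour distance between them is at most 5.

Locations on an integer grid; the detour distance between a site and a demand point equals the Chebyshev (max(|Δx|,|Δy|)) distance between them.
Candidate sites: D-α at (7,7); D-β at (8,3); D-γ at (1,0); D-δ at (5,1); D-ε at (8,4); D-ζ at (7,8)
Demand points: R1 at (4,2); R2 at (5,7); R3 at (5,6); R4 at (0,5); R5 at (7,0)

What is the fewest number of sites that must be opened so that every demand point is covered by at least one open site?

2

Coverage sets (demand points within 5 of each site):
  D-α: {R1, R2, R3}
  D-β: {R1, R2, R3, R5}
  D-γ: {R1, R4}
  D-δ: {R1, R3, R4, R5}
  D-ε: {R1, R2, R3, R5}
  D-ζ: {R2, R3}
No single site covers all 5 demand points.
But {D-α, D-δ} covers everything, so the minimum is 2.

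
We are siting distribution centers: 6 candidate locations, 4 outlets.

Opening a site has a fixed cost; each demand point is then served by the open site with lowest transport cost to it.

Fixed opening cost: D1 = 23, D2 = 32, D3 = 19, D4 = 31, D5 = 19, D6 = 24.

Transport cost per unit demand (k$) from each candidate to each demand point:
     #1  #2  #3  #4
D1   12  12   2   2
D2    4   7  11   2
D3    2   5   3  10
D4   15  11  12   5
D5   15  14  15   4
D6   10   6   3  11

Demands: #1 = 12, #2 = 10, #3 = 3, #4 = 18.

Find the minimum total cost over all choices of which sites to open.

158

Open {D1, D3}: assign each demand point to its cheapest open site.
  #1→D3 12×2=24, #2→D3 10×5=50, #3→D1 3×2=6, #4→D1 18×2=36
  transport cost 116, fixed 42 → total 158.
Compare {D2, D3}: transport cost 119 + fixed 51 = 170.
Compare {D1, D3, D5}: transport cost 116 + fixed 61 = 177.
Compare {D1, D3, D6}: transport cost 116 + fixed 66 = 182.
All other subsets cost ≥ 170. Minimum total cost: 158.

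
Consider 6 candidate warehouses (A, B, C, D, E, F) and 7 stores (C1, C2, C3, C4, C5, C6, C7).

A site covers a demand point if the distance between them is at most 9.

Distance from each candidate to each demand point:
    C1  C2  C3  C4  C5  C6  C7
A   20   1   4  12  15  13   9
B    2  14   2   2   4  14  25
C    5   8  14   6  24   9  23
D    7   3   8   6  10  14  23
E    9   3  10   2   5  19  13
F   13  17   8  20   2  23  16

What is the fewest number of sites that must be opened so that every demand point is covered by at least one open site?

Coverage sets (demand points within 9 of each site):
  A: {C2, C3, C7}
  B: {C1, C3, C4, C5}
  C: {C1, C2, C4, C6}
  D: {C1, C2, C3, C4}
  E: {C1, C2, C4, C5}
  F: {C3, C5}
No 2 sites suffice: every size-2 union leaves at least one demand point uncovered.
But {A, B, C} covers everything, so the minimum is 3.

3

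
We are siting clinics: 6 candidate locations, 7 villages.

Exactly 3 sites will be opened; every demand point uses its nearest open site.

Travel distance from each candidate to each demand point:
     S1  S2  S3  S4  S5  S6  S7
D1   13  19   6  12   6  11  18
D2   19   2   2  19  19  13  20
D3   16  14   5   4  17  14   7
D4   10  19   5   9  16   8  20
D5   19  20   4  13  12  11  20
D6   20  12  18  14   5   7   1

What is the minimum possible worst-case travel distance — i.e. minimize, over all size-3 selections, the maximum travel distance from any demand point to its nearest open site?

Open {D2, D4, D6}.
  Farthest demand point is S1 at travel distance 10 (to D4); all others are ≤ 10.
With {D1, D4, D6} the worst case is 12.
With {D3, D4, D6} the worst case is 12.
No size-3 selection achieves below 10.

10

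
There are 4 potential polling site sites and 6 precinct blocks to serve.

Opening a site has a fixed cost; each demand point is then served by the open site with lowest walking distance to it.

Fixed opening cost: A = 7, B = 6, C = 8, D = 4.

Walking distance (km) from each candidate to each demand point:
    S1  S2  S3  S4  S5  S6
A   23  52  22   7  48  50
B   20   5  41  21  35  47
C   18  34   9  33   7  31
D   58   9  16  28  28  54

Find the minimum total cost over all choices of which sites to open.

Open {A, B, C}: assign each demand point to its cheapest open site.
  S1→C 18, S2→B 5, S3→C 9, S4→A 7, S5→C 7, S6→C 31
  walking distance 77, fixed 21 → total 98.
Compare {A, C, D}: walking distance 81 + fixed 19 = 100.
Compare {A, B, C, D}: walking distance 77 + fixed 25 = 102.
Compare {B, C}: walking distance 91 + fixed 14 = 105.
All other subsets cost ≥ 100. Minimum total cost: 98.

98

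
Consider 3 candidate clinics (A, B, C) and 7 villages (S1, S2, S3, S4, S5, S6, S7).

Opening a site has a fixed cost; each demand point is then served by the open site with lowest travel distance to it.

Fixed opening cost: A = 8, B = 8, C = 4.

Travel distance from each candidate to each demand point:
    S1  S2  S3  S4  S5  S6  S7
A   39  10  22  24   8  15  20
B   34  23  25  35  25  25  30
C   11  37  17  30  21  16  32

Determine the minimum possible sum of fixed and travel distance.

Open {A, C}: assign each demand point to its cheapest open site.
  S1→C 11, S2→A 10, S3→C 17, S4→A 24, S5→A 8, S6→A 15, S7→A 20
  travel distance 105, fixed 12 → total 117.
Compare {A, B, C}: travel distance 105 + fixed 20 = 125.
Compare {A}: travel distance 138 + fixed 8 = 146.
Compare {A, B}: travel distance 133 + fixed 16 = 149.
All other subsets cost ≥ 125. Minimum total cost: 117.

117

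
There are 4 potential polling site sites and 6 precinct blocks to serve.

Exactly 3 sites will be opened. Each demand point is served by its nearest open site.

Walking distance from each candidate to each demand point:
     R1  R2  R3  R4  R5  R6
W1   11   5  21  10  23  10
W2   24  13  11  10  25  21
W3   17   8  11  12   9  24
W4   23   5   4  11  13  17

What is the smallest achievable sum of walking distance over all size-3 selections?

49

Open {W1, W3, W4}.
  R1→W1 11, R2→W1 5, R3→W4 4, R4→W1 10, R5→W3 9, R6→W1 10  ⇒ total 49.
Compare {W1, W2, W4}: total 53.
Compare {W1, W2, W3}: total 56.
No size-3 selection does better; minimum is 49.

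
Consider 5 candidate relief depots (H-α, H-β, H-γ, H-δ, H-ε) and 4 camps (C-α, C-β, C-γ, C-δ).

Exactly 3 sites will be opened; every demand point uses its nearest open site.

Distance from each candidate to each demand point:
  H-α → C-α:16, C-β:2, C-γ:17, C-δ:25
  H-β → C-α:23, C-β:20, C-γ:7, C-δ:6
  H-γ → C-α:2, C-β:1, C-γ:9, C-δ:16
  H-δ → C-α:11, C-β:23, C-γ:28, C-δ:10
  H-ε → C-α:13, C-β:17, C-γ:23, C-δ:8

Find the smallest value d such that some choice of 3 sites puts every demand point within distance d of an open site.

7

Open {H-α, H-β, H-γ}.
  Farthest demand point is C-γ at distance 7 (to H-β); all others are ≤ 7.
With {H-β, H-γ, H-δ} the worst case is 7.
With {H-β, H-γ, H-ε} the worst case is 7.
No size-3 selection achieves below 7.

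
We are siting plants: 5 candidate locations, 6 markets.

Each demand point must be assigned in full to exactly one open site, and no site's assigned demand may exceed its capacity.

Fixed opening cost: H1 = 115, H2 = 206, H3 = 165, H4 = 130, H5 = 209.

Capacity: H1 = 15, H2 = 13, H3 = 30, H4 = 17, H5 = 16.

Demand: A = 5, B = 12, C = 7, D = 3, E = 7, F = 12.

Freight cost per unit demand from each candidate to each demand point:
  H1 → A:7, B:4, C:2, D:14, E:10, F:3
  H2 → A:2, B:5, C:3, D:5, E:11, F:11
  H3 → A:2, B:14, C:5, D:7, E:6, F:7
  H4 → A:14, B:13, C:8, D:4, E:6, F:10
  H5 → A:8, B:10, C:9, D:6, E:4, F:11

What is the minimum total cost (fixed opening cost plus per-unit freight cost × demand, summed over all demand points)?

641

Open {H1, H3, H4}; cheapest assignment that respects the capacities:
  H1 (cap 15, load 12): B — cost 12×4 = 48
  H3 (cap 30, load 24): A, C, F — cost 5×2 + 7×5 + 12×7 = 129
  H4 (cap 17, load 10): D, E — cost 3×4 + 7×6 = 54
  Shipping 231, fixed 410 → total 641.
  Any other capacity-feasible assignment to {H1, H3, H4} ships for at least 231.
Compare {H3, H4}: its best feasible assignment gives total 667.
Compare {H1, H2, H3}: its best feasible assignment gives total 690.
Every other set of open sites that can feasibly serve all demand totals ≥ 667 even under its best assignment. Minimum: 641.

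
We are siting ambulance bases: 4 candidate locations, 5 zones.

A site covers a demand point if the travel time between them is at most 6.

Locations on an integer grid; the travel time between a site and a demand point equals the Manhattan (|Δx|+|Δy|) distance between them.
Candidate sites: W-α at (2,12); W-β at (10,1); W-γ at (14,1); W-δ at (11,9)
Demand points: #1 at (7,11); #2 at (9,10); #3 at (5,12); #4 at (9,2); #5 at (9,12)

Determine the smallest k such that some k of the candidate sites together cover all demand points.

Coverage sets (demand points within 6 of each site):
  W-α: {#1, #3}
  W-β: {#4}
  W-γ: {#4}
  W-δ: {#1, #2, #5}
No 2 sites suffice: every size-2 union leaves at least one demand point uncovered.
But {W-α, W-β, W-δ} covers everything, so the minimum is 3.

3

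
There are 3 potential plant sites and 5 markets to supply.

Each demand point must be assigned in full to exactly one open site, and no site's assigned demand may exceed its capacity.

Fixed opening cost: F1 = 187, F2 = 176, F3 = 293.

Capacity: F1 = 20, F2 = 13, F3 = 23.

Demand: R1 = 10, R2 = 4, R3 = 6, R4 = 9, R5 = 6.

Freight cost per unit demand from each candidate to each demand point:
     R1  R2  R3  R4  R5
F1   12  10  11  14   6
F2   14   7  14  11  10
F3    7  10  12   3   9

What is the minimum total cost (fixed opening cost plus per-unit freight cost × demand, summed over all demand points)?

719

Open {F1, F3}; cheapest assignment that respects the capacities:
  F1 (cap 20, load 16): R2, R3, R5 — cost 4×10 + 6×11 + 6×6 = 142
  F3 (cap 23, load 19): R1, R4 — cost 10×7 + 9×3 = 97
  Shipping 239, fixed 480 → total 719.
  Any other capacity-feasible assignment to {F1, F3} ships for at least 239.
Compare {F2, F3}: its best feasible assignment gives total 750.
Compare {F1, F2, F3}: its best feasible assignment gives total 883.
Every other set of open sites that can feasibly serve all demand totals ≥ 750 even under its best assignment. Minimum: 719.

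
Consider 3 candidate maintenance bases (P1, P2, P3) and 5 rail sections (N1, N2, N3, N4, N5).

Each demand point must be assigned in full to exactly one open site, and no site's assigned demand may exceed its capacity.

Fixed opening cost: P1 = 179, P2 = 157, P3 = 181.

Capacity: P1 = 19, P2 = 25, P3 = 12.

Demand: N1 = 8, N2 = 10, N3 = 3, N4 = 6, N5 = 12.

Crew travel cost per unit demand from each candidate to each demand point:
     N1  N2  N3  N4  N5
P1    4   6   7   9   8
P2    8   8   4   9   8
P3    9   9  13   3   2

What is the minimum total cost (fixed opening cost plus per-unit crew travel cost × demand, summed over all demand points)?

590

Open {P1, P2}; cheapest assignment that respects the capacities:
  P1 (cap 19, load 18): N1, N2 — cost 8×4 + 10×6 = 92
  P2 (cap 25, load 21): N3, N4, N5 — cost 3×4 + 6×9 + 12×8 = 162
  Shipping 254, fixed 336 → total 590.
  Any other capacity-feasible assignment to {P1, P2} ships for at least 254.
Compare {P1, P2, P3}: its best feasible assignment gives total 699.
Every other set of open sites that can feasibly serve all demand totals ≥ 699 even under its best assignment. Minimum: 590.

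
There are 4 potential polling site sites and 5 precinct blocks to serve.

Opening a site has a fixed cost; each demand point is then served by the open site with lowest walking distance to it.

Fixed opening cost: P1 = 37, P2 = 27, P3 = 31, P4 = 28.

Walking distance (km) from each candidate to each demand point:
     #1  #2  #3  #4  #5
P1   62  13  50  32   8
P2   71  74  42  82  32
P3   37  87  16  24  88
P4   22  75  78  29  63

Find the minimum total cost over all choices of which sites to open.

Open {P1, P3}: assign each demand point to its cheapest open site.
  #1→P3 37, #2→P1 13, #3→P3 16, #4→P3 24, #5→P1 8
  walking distance 98, fixed 68 → total 166.
Compare {P1, P3, P4}: walking distance 83 + fixed 96 = 179.
Compare {P1, P4}: walking distance 122 + fixed 65 = 187.
Compare {P1, P2, P3}: walking distance 98 + fixed 95 = 193.
All other subsets cost ≥ 179. Minimum total cost: 166.

166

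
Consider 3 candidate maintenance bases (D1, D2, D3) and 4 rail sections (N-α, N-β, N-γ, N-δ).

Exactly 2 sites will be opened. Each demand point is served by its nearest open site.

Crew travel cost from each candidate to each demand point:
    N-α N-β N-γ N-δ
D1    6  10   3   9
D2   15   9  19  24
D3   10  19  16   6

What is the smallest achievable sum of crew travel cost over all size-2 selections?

Open {D1, D3}.
  N-α→D1 6, N-β→D1 10, N-γ→D1 3, N-δ→D3 6  ⇒ total 25.
Compare {D1, D2}: total 27.
Compare {D2, D3}: total 41.

25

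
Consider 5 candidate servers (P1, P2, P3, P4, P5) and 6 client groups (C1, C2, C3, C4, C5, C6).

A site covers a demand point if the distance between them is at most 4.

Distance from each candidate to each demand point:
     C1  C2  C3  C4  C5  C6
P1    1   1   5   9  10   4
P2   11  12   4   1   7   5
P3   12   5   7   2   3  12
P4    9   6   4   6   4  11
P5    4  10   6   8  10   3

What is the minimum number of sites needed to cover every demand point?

Coverage sets (demand points within 4 of each site):
  P1: {C1, C2, C6}
  P2: {C3, C4}
  P3: {C4, C5}
  P4: {C3, C5}
  P5: {C1, C6}
No 2 sites suffice: every size-2 union leaves at least one demand point uncovered.
But {P1, P2, P3} covers everything, so the minimum is 3.

3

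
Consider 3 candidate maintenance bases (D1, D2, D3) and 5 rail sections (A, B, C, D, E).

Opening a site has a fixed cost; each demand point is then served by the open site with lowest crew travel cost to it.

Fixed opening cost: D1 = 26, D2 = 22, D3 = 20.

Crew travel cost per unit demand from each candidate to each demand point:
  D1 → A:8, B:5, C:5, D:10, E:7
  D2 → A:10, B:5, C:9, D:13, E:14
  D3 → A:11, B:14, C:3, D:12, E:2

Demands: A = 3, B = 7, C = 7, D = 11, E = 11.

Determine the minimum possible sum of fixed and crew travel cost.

258

Open {D1, D3}: assign each demand point to its cheapest open site.
  A→D1 3×8=24, B→D1 7×5=35, C→D3 7×3=21, D→D1 11×10=110, E→D3 11×2=22
  crew travel cost 212, fixed 46 → total 258.
Compare {D1, D2, D3}: crew travel cost 212 + fixed 68 = 280.
Compare {D2, D3}: crew travel cost 240 + fixed 42 = 282.
Compare {D1}: crew travel cost 281 + fixed 26 = 307.
All other subsets cost ≥ 280. Minimum total cost: 258.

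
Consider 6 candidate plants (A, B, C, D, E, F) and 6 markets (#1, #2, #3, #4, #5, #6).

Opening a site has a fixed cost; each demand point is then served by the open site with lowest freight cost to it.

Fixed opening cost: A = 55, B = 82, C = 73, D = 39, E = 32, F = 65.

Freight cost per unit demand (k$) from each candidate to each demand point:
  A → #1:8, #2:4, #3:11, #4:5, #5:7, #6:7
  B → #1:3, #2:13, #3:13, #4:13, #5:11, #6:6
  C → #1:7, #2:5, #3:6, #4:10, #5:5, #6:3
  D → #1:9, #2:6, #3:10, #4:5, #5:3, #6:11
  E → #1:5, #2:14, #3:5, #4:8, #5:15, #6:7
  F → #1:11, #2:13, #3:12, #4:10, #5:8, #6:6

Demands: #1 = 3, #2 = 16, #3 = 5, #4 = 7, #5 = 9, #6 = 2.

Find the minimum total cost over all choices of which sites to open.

Open {D, E}: assign each demand point to its cheapest open site.
  #1→E 3×5=15, #2→D 16×6=96, #3→E 5×5=25, #4→D 7×5=35, #5→D 9×3=27, #6→E 2×7=14
  freight cost 212, fixed 71 → total 283.
Compare {D}: freight cost 257 + fixed 39 = 296.
Compare {A, E}: freight cost 216 + fixed 87 = 303.
Compare {A, D, E}: freight cost 180 + fixed 126 = 306.
All other subsets cost ≥ 296. Minimum total cost: 283.

283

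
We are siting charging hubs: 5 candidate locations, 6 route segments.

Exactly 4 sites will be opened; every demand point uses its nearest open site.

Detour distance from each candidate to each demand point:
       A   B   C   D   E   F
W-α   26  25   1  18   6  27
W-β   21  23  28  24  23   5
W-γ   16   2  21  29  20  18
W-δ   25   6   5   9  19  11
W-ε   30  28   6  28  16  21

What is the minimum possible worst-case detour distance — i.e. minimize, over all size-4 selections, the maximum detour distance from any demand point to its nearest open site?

Open {W-α, W-β, W-γ, W-δ}.
  Farthest demand point is A at detour distance 16 (to W-γ); all others are ≤ 16.
With {W-α, W-γ, W-δ, W-ε} the worst case is 16.
With {W-β, W-γ, W-δ, W-ε} the worst case is 16.
No size-4 selection achieves below 16.

16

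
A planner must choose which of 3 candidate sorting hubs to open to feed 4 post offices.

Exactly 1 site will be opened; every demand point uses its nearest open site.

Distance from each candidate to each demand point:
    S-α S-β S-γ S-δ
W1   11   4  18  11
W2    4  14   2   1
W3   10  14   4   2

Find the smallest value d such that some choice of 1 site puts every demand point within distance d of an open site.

14

Open {W2}.
  Farthest demand point is S-β at distance 14 (to W2); all others are ≤ 14.
With {W3} the worst case is 14.
With {W1} the worst case is 18.
No size-1 selection achieves below 14.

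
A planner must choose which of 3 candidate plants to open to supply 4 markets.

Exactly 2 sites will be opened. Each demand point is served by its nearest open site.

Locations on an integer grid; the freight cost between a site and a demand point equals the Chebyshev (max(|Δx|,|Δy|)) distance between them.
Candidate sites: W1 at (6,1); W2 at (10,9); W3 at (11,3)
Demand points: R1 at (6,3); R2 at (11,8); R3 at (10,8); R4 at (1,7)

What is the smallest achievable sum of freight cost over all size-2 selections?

10

Open {W1, W2}.
  R1→W1 2, R2→W2 1, R3→W2 1, R4→W1 6  ⇒ total 10.
Compare {W2, W3}: total 16.
Compare {W1, W3}: total 18.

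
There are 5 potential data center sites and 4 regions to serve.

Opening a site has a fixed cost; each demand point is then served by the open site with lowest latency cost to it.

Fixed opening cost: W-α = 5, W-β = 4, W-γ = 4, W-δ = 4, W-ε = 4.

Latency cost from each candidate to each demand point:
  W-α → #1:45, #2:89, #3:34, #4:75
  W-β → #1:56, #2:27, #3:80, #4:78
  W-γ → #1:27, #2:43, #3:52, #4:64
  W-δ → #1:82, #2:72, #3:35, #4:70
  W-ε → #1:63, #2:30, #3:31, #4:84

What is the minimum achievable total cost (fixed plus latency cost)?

160

Open {W-γ, W-ε}: assign each demand point to its cheapest open site.
  #1→W-γ 27, #2→W-ε 30, #3→W-ε 31, #4→W-γ 64
  latency cost 152, fixed 8 → total 160.
Compare {W-β, W-γ, W-ε}: latency cost 149 + fixed 12 = 161.
Compare {W-γ, W-δ, W-ε}: latency cost 152 + fixed 12 = 164.
Compare {W-α, W-β, W-γ}: latency cost 152 + fixed 13 = 165.
All other subsets cost ≥ 161. Minimum total cost: 160.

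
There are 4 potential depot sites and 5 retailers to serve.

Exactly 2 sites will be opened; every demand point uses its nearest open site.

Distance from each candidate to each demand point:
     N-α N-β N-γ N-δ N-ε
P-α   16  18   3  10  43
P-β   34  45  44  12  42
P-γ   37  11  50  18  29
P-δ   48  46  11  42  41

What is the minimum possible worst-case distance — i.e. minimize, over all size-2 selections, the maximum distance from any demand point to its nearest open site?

29

Open {P-α, P-γ}.
  Farthest demand point is N-ε at distance 29 (to P-γ); all others are ≤ 29.
With {P-γ, P-δ} the worst case is 37.
With {P-α, P-δ} the worst case is 41.
No size-2 selection achieves below 29.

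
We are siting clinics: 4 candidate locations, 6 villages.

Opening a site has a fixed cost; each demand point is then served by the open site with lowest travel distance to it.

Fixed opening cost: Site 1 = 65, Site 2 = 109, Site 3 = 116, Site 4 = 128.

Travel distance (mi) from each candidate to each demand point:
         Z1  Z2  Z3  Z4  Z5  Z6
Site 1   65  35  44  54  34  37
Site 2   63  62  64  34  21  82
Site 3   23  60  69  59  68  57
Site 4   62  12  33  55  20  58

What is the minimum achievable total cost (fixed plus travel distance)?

Open {Site 1}: assign each demand point to its cheapest open site.
  Z1→Site 1 65, Z2→Site 1 35, Z3→Site 1 44, Z4→Site 1 54, Z5→Site 1 34, Z6→Site 1 37
  travel distance 269, fixed 65 → total 334.
Compare {Site 4}: travel distance 240 + fixed 128 = 368.
Compare {Site 1, Site 2}: travel distance 234 + fixed 174 = 408.
Compare {Site 1, Site 3}: travel distance 227 + fixed 181 = 408.
All other subsets cost ≥ 368. Minimum total cost: 334.

334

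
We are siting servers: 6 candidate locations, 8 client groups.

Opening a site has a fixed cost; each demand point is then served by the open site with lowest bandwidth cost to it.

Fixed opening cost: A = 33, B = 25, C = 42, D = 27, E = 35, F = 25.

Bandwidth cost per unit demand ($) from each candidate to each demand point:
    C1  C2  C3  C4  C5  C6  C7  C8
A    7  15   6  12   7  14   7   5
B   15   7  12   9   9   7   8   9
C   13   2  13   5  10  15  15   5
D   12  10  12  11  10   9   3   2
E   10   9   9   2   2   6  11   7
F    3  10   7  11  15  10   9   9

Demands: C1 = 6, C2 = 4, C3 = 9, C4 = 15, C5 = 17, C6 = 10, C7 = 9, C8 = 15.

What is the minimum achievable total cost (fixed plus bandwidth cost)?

385

Open {D, E, F}: assign each demand point to its cheapest open site.
  C1→F 6×3=18, C2→E 4×9=36, C3→F 9×7=63, C4→E 15×2=30, C5→E 17×2=34, C6→E 10×6=60, C7→D 9×3=27, C8→D 15×2=30
  bandwidth cost 298, fixed 87 → total 385.
Compare {C, D, E, F}: bandwidth cost 270 + fixed 129 = 399.
Compare {B, D, E, F}: bandwidth cost 290 + fixed 112 = 402.
Compare {A, D, E}: bandwidth cost 313 + fixed 95 = 408.
All other subsets cost ≥ 399. Minimum total cost: 385.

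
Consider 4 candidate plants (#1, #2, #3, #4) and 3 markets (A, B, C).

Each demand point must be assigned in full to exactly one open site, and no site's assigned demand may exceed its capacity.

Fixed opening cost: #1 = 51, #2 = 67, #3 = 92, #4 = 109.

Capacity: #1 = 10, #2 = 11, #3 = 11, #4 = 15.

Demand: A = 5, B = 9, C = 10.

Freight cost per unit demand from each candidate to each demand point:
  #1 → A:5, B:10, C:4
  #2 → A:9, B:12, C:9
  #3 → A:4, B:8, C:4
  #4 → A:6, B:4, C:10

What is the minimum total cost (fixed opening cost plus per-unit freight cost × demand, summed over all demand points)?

Open {#1, #4}; cheapest assignment that respects the capacities:
  #1 (cap 10, load 10): C — cost 10×4 = 40
  #4 (cap 15, load 14): A, B — cost 5×6 + 9×4 = 66
  Shipping 106, fixed 160 → total 266.
  Any other capacity-feasible assignment to {#1, #4} ships for at least 106.
Compare {#3, #4}: its best feasible assignment gives total 307.
Compare {#2, #4}: its best feasible assignment gives total 332.
Every other set of open sites that can feasibly serve all demand totals ≥ 307 even under its best assignment. Minimum: 266.

266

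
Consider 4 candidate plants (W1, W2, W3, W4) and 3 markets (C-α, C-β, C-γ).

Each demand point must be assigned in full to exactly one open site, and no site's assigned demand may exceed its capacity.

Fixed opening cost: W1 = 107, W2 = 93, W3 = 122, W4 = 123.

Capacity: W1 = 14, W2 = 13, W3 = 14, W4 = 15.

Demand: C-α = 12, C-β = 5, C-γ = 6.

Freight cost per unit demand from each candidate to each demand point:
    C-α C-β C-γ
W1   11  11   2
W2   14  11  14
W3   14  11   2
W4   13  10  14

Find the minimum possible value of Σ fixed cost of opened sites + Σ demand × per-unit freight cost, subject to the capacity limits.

Open {W1, W3}; cheapest assignment that respects the capacities:
  W1 (cap 14, load 12): C-α — cost 12×11 = 132
  W3 (cap 14, load 11): C-β, C-γ — cost 5×11 + 6×2 = 67
  Shipping 199, fixed 229 → total 428.
  Any other capacity-feasible assignment to {W1, W3} ships for at least 199.
Compare {W1, W2}: its best feasible assignment gives total 435.
Compare {W2, W3}: its best feasible assignment gives total 450.
Every other set of open sites that can feasibly serve all demand totals ≥ 435 even under its best assignment. Minimum: 428.

428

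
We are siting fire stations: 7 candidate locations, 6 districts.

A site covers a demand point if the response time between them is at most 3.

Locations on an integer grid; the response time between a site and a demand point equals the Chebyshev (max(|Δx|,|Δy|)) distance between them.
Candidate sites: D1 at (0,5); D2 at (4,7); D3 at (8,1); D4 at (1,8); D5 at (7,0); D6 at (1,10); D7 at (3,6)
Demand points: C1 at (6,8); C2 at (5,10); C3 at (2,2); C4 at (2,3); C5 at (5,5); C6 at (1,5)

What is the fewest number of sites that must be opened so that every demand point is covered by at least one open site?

Coverage sets (demand points within 3 of each site):
  D1: {C3, C4, C6}
  D2: {C1, C2, C5, C6}
  D3: {}
  D4: {C6}
  D5: {}
  D6: {}
  D7: {C1, C4, C5, C6}
No single site covers all 6 demand points.
But {D1, D2} covers everything, so the minimum is 2.

2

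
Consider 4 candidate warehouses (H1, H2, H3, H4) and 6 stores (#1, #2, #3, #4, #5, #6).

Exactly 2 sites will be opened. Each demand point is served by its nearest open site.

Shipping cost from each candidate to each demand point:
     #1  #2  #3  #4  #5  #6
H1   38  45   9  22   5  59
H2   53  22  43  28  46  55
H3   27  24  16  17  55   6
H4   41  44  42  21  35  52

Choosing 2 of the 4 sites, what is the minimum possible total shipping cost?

Open {H1, H3}.
  #1→H3 27, #2→H3 24, #3→H1 9, #4→H3 17, #5→H1 5, #6→H3 6  ⇒ total 88.
Compare {H3, H4}: total 125.
Compare {H2, H3}: total 134.
No size-2 selection does better; minimum is 88.

88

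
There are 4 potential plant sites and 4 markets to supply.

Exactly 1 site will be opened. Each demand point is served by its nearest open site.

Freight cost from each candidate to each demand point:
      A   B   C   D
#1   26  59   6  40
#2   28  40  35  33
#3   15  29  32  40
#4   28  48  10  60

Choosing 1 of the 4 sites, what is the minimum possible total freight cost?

Open {#3}.
  A→#3 15, B→#3 29, C→#3 32, D→#3 40  ⇒ total 116.
Compare {#1}: total 131.
Compare {#2}: total 136.
No size-1 selection does better; minimum is 116.

116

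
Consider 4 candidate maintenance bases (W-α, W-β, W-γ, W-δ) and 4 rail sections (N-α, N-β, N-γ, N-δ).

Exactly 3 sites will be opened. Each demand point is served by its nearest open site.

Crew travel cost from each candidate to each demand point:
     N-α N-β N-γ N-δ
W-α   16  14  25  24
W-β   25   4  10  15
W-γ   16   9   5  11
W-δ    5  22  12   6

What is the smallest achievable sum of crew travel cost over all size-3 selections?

Open {W-β, W-γ, W-δ}.
  N-α→W-δ 5, N-β→W-β 4, N-γ→W-γ 5, N-δ→W-δ 6  ⇒ total 20.
Compare {W-α, W-β, W-δ}: total 25.
Compare {W-α, W-γ, W-δ}: total 25.
No size-3 selection does better; minimum is 20.

20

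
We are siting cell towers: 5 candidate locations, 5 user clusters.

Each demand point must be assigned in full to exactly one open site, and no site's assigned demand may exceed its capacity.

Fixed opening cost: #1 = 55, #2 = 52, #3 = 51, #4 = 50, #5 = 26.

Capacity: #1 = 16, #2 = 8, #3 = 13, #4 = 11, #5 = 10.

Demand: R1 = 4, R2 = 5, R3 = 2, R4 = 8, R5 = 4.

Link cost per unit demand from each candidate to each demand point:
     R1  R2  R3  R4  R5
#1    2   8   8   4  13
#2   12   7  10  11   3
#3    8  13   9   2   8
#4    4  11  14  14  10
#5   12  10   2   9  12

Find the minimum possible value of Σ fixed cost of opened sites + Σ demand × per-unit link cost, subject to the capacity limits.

218

Open {#1, #3}; cheapest assignment that respects the capacities:
  #1 (cap 16, load 11): R1, R2, R3 — cost 4×2 + 5×8 + 2×8 = 64
  #3 (cap 13, load 12): R4, R5 — cost 8×2 + 4×8 = 48
  Shipping 112, fixed 106 → total 218.
  Any other capacity-feasible assignment to {#1, #3} ships for at least 112.
Compare {#1, #5}: its best feasible assignment gives total 227.
Compare {#1, #3, #5}: its best feasible assignment gives total 232.
Every other set of open sites that can feasibly serve all demand totals ≥ 227 even under its best assignment. Minimum: 218.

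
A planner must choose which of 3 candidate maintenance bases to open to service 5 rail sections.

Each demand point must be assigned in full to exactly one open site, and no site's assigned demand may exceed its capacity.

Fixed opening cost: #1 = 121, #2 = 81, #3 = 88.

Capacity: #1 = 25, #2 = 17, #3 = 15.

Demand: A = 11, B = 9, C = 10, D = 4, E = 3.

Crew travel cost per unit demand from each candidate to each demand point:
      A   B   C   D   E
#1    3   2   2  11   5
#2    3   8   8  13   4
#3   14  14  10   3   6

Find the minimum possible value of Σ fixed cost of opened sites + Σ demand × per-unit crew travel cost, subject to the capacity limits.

Open {#1, #2}; cheapest assignment that respects the capacities:
  #1 (cap 25, load 23): B, C, D — cost 9×2 + 10×2 + 4×11 = 82
  #2 (cap 17, load 14): A, E — cost 11×3 + 3×4 = 45
  Shipping 127, fixed 202 → total 329.
  Any other capacity-feasible assignment to {#1, #2} ships for at least 127.
Compare {#1, #2, #3}: its best feasible assignment gives total 385.
Compare {#1, #3}: its best feasible assignment gives total 387.
Every other set of open sites that can feasibly serve all demand totals ≥ 385 even under its best assignment. Minimum: 329.

329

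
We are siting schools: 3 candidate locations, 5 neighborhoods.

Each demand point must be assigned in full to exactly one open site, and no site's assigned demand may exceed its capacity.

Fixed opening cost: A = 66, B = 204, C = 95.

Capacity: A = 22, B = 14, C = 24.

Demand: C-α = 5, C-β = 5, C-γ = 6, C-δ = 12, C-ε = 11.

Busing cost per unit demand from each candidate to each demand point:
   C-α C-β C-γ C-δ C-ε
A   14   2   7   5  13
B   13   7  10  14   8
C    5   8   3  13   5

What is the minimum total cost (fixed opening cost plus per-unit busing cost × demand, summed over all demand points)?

329

Open {A, C}; cheapest assignment that respects the capacities:
  A (cap 22, load 17): C-β, C-δ — cost 5×2 + 12×5 = 70
  C (cap 24, load 22): C-α, C-γ, C-ε — cost 5×5 + 6×3 + 11×5 = 98
  Shipping 168, fixed 161 → total 329.
  Any other capacity-feasible assignment to {A, C} ships for at least 168.
Compare {A, B, C}: its best feasible assignment gives total 533.
Every other set of open sites that can feasibly serve all demand totals ≥ 533 even under its best assignment. Minimum: 329.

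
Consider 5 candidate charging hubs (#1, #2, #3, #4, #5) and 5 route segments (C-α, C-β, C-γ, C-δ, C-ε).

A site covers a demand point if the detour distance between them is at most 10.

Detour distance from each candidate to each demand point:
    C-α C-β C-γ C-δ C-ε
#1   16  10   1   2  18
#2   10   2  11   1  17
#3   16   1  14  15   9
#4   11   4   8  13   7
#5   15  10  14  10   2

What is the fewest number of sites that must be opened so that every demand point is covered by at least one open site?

Coverage sets (demand points within 10 of each site):
  #1: {C-β, C-γ, C-δ}
  #2: {C-α, C-β, C-δ}
  #3: {C-β, C-ε}
  #4: {C-β, C-γ, C-ε}
  #5: {C-β, C-δ, C-ε}
No single site covers all 5 demand points.
But {#2, #4} covers everything, so the minimum is 2.

2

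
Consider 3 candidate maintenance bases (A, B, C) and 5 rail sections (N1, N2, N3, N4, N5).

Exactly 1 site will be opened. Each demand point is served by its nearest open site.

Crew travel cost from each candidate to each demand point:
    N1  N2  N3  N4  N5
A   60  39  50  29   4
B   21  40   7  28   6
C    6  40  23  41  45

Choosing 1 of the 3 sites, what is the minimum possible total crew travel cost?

Open {B}.
  N1→B 21, N2→B 40, N3→B 7, N4→B 28, N5→B 6  ⇒ total 102.
Compare {C}: total 155.
Compare {A}: total 182.

102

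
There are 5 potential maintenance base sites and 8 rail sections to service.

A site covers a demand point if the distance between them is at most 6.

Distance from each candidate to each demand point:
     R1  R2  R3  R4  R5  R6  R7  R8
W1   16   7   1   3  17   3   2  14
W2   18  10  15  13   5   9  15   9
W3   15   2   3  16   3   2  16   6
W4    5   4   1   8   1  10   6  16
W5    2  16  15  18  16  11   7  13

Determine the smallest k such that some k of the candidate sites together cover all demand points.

Coverage sets (demand points within 6 of each site):
  W1: {R3, R4, R6, R7}
  W2: {R5}
  W3: {R2, R3, R5, R6, R8}
  W4: {R1, R2, R3, R5, R7}
  W5: {R1}
No 2 sites suffice: every size-2 union leaves at least one demand point uncovered.
But {W1, W3, W4} covers everything, so the minimum is 3.

3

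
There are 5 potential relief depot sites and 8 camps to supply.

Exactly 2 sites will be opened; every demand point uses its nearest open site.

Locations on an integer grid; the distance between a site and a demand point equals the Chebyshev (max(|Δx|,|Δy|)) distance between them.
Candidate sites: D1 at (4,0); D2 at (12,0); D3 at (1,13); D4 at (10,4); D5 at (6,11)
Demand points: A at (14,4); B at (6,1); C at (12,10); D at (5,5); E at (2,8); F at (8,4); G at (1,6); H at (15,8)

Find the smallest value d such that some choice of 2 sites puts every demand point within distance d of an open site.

Open {D4, D5}.
  Farthest demand point is C at distance 6 (to D4); all others are ≤ 6.
With {D3, D4} the worst case is 7.
With {D1, D4} the worst case is 8.
No size-2 selection achieves below 6.

6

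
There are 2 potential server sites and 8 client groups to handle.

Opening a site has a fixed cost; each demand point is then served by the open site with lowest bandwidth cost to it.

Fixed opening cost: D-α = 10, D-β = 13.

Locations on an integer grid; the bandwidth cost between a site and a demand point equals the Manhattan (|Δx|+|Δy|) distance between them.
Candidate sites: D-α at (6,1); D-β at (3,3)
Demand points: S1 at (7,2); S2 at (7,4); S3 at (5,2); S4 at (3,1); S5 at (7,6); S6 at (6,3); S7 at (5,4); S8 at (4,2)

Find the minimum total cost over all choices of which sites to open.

36

Open {D-α}: assign each demand point to its cheapest open site.
  S1→D-α 2, S2→D-α 4, S3→D-α 2, S4→D-α 3, S5→D-α 6, S6→D-α 2, S7→D-α 4, S8→D-α 3
  bandwidth cost 26, fixed 10 → total 36.
Compare {D-β}: bandwidth cost 30 + fixed 13 = 43.
Compare {D-α, D-β}: bandwidth cost 23 + fixed 23 = 46.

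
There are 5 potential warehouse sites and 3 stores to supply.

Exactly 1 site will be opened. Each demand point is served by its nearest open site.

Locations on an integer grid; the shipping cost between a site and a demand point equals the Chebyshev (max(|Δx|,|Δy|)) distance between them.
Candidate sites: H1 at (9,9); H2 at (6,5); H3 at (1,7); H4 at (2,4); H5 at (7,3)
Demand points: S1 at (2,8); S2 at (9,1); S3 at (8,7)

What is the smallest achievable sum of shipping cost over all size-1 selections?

Open {H2}.
  S1→H2 4, S2→H2 4, S3→H2 2  ⇒ total 10.
Compare {H5}: total 11.
Compare {H3}: total 16.
No size-1 selection does better; minimum is 10.

10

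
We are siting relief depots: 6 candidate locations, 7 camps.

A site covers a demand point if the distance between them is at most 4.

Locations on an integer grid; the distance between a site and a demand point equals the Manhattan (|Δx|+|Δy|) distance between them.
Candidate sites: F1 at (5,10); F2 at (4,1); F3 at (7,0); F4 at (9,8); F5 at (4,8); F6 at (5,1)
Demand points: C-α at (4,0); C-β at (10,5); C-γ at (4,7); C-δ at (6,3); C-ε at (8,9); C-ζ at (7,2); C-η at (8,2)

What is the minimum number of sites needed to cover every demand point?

Coverage sets (demand points within 4 of each site):
  F1: {C-γ, C-ε}
  F2: {C-α, C-δ, C-ζ}
  F3: {C-α, C-δ, C-ζ, C-η}
  F4: {C-β, C-ε}
  F5: {C-γ}
  F6: {C-α, C-δ, C-ζ, C-η}
No 2 sites suffice: every size-2 union leaves at least one demand point uncovered.
But {F1, F3, F4} covers everything, so the minimum is 3.

3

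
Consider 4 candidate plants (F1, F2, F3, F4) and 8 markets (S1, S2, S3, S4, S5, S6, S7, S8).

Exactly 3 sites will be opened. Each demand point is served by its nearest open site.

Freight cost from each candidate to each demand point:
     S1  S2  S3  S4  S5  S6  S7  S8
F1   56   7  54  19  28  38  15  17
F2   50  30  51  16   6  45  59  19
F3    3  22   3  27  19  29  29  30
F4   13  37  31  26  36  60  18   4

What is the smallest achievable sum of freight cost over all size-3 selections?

Open {F1, F2, F3}.
  S1→F3 3, S2→F1 7, S3→F3 3, S4→F2 16, S5→F2 6, S6→F3 29, S7→F1 15, S8→F1 17  ⇒ total 96.
Compare {F1, F3, F4}: total 99.
Compare {F2, F3, F4}: total 101.
No size-3 selection does better; minimum is 96.

96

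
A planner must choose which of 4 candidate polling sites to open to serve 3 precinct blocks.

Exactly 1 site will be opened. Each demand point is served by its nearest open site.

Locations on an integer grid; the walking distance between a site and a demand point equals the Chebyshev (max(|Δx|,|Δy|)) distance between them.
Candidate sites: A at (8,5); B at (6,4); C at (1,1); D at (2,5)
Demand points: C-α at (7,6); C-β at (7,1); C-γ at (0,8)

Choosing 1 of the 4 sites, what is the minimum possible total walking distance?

11

Open {B}.
  C-α→B 2, C-β→B 3, C-γ→B 6  ⇒ total 11.
Compare {A}: total 13.
Compare {D}: total 13.
No size-1 selection does better; minimum is 11.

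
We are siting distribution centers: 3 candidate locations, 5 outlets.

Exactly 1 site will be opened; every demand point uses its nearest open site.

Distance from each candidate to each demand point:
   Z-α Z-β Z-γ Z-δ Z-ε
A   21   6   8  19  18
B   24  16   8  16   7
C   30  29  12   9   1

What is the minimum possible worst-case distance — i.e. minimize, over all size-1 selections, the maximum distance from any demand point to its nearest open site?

Open {A}.
  Farthest demand point is Z-α at distance 21 (to A); all others are ≤ 21.
With {B} the worst case is 24.
With {C} the worst case is 30.
No size-1 selection achieves below 21.

21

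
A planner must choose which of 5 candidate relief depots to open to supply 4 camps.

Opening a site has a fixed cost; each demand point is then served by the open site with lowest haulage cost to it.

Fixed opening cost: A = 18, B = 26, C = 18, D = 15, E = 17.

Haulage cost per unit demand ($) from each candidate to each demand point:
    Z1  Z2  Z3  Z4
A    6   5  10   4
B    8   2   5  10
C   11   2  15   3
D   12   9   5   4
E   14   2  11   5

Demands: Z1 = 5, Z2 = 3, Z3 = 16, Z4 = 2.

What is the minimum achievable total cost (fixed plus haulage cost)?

Open {A, D}: assign each demand point to its cheapest open site.
  Z1→A 5×6=30, Z2→A 3×5=15, Z3→D 16×5=80, Z4→A 2×4=8
  haulage cost 133, fixed 33 → total 166.
Compare {A, B}: haulage cost 124 + fixed 44 = 168.
Compare {B}: haulage cost 146 + fixed 26 = 172.
Compare {A, C, D}: haulage cost 122 + fixed 51 = 173.
All other subsets cost ≥ 168. Minimum total cost: 166.

166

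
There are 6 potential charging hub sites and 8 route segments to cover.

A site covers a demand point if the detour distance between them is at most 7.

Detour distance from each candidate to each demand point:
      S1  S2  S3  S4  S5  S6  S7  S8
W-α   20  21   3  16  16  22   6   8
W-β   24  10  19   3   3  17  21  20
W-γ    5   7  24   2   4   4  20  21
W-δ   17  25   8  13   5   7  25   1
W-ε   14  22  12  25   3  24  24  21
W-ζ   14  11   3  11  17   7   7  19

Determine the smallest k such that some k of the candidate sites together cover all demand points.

Coverage sets (demand points within 7 of each site):
  W-α: {S3, S7}
  W-β: {S4, S5}
  W-γ: {S1, S2, S4, S5, S6}
  W-δ: {S5, S6, S8}
  W-ε: {S5}
  W-ζ: {S3, S6, S7}
No 2 sites suffice: every size-2 union leaves at least one demand point uncovered.
But {W-α, W-γ, W-δ} covers everything, so the minimum is 3.

3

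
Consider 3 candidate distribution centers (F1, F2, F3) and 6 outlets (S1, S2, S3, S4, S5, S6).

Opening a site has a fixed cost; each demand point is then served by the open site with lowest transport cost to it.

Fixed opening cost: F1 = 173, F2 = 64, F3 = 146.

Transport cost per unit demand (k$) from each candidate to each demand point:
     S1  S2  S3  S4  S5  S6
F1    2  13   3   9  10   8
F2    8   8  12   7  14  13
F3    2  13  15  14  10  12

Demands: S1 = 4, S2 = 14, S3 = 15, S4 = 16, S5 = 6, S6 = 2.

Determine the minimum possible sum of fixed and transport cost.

590

Open {F1, F2}: assign each demand point to its cheapest open site.
  S1→F1 4×2=8, S2→F2 14×8=112, S3→F1 15×3=45, S4→F2 16×7=112, S5→F1 6×10=60, S6→F1 2×8=16
  transport cost 353, fixed 237 → total 590.
Compare {F2}: transport cost 546 + fixed 64 = 610.
Compare {F1}: transport cost 455 + fixed 173 = 628.
Compare {F2, F3}: transport cost 496 + fixed 210 = 706.
All other subsets cost ≥ 610. Minimum total cost: 590.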